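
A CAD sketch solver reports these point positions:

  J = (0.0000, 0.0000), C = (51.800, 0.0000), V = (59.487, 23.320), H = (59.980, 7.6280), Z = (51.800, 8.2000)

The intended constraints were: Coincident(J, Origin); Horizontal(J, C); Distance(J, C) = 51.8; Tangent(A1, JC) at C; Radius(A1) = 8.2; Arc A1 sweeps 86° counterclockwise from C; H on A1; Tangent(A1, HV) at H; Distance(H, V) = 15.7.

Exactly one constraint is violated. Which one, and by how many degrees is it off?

Tangent(A1, HV) at H — off by 5.80°.

J = (0.00, 0.00) ✓; J.y = 0.00, C.y = 0.00 ✓; |JC| = 51.80 ✓; ∠(ZC, CJ) = 90.00° ✓; |ZC| = 8.200 ✓; bearing(Z→H) − bearing(Z→C) = 86.00° ✓; |ZH| = 8.200 ✓; ∠(ZH, HV) = 84.20° ✗; |HV| = 15.70 ✓.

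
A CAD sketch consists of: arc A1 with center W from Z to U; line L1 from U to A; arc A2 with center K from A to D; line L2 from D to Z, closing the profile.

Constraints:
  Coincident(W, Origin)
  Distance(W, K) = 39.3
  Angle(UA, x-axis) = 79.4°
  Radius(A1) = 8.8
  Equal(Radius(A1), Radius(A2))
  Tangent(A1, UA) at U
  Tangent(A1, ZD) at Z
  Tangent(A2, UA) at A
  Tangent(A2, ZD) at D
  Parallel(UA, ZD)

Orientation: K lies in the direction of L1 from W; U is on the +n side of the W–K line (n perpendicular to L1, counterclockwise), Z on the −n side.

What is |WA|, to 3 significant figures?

40.3

The slot axis is L1's direction at 79.4°, so u = (cos 79.4°, sin 79.4°) = (0.184, 0.983) and n = (−sin 79.4°, cos 79.4°) = (-0.983, 0.184). W is at the origin and K lies 39.3 along u from W, so K = 39.3·u = (7.23, 38.6). Tangency of A1 to both parallel lines with radius 8.8 puts U and Z at W ± 8.8·n: U = (-8.65, 1.62), Z = (8.65, -1.62). Equal radii place A and D the same way about K: A = K + 8.8·n = (-1.42, 40.2), D = K − 8.8·n = (15.9, 37.0). Then |WA| = |A − W| = 40.3.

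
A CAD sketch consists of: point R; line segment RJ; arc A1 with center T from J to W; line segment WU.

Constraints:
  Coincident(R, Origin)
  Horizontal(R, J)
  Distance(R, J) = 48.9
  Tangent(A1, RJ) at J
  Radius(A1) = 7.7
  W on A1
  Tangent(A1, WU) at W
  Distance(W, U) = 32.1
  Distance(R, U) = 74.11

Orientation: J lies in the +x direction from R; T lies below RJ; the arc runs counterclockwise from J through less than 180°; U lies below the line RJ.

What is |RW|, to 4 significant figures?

44.96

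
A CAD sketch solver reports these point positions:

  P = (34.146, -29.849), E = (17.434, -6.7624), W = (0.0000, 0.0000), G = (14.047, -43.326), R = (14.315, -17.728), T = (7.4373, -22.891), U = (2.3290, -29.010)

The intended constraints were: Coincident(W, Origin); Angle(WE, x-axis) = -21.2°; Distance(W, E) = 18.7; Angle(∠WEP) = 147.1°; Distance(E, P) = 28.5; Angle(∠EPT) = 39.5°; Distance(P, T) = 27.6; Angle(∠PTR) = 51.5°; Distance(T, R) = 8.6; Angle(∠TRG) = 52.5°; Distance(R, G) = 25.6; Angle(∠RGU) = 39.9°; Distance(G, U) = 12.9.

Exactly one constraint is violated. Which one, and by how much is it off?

Distance(G, U) = 12.9 — off by 5.60.

W = (0.00, 0.00) ✓; WE at -21.20° ✓; |WE| = 18.70 ✓; ∠WEP = 147.1° ✓; |EP| = 28.50 ✓; ∠EPT = 39.50° ✓; |PT| = 27.60 ✓; ∠PTR = 51.50° ✓; |TR| = 8.600 ✓; ∠TRG = 52.51° ✓; |RG| = 25.60 ✓; ∠RGU = 39.90° ✓; |GU| = 18.50 ✗.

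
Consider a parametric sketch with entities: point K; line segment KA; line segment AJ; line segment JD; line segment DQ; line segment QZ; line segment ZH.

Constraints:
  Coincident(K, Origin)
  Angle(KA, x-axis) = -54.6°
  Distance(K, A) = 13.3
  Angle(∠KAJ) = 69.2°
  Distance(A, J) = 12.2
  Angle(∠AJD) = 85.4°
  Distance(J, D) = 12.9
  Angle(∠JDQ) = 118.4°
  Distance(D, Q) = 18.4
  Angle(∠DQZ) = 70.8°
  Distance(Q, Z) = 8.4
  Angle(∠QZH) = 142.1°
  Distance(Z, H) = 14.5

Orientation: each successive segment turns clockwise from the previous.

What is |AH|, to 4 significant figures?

1.631

K is at the origin; KA runs at -54.6° with length 13.3, so A = (7.704, -10.84). ∠KAJ = 69.2° gives AJ at -165.4° from the x-axis; with |AJ| = 12.2, J = (-4.102, -13.92). ∠AJD = 85.4° gives JD at 100.0° from the x-axis; with |JD| = 12.9, D = (-6.342, -1.212). ∠JDQ = 118.4° gives DQ at 38.40° from the x-axis; with |DQ| = 18.4, Q = (8.078, 10.22). ∠DQZ = 70.8° gives QZ at -70.80° from the x-axis; with |QZ| = 8.4, Z = (10.84, 2.284). ∠QZH = 142.1° gives ZH at -108.7° from the x-axis; with |ZH| = 14.5, H = (6.192, -11.45). Then |AH| = |H − A| = 1.631.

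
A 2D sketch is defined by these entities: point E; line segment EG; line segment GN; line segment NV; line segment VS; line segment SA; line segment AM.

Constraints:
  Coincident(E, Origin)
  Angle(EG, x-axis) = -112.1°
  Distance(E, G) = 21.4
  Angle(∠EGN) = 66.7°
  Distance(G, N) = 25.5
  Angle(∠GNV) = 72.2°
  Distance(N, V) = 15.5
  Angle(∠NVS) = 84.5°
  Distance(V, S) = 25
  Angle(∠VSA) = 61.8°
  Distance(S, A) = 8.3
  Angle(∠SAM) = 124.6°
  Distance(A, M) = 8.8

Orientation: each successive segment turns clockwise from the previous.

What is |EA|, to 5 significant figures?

20.383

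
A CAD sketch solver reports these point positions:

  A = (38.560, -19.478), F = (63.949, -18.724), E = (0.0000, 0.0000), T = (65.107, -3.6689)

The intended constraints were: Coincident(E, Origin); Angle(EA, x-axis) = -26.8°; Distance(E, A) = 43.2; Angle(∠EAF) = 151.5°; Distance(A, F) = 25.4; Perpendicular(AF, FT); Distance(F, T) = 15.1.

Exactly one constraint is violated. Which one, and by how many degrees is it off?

Perpendicular(AF, FT) — off by 6.10°.

E = (0.00, 0.00) ✓; EA at -26.80° ✓; |EA| = 43.20 ✓; ∠EAF = 151.5° ✓; |AF| = 25.40 ✓; ∠(AF, FT) = 83.90° ✗; |FT| = 15.10 ✓.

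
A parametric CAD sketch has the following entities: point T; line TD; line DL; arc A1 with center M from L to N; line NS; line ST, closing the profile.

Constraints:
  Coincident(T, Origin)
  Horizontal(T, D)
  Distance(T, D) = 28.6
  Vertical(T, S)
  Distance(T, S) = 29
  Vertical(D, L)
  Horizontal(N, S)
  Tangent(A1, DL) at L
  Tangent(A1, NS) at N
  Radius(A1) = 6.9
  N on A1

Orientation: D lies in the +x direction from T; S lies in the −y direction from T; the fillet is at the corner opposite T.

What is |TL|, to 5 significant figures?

36.144

The virtual corner opposite T is at (28.600, -29.000). The tangent condition forces ML to be normal to DL and since A1 is tangent to NS there, MN ⟂ NS, with radius 6.9, so the center M sits 6.9 in from both sides at M = (21.700, -22.100). That places the tangent points at L = (28.600, -22.100) on DL and N = (21.700, -29.000) on NS. Then |TL| = |L − T| = 36.144.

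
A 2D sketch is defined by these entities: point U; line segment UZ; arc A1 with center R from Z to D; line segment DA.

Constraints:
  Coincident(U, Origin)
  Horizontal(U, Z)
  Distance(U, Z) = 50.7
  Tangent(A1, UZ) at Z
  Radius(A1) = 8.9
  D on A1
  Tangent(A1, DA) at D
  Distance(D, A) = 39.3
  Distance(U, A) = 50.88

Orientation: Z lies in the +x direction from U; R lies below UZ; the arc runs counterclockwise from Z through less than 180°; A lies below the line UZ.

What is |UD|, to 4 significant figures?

42.78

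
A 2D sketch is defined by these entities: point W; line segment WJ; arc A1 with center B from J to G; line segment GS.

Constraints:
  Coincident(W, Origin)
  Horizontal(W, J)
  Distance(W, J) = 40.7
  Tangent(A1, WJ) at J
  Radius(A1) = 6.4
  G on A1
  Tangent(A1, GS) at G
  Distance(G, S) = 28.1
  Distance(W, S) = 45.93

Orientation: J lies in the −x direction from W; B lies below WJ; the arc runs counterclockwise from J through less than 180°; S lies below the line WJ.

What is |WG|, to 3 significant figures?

47.2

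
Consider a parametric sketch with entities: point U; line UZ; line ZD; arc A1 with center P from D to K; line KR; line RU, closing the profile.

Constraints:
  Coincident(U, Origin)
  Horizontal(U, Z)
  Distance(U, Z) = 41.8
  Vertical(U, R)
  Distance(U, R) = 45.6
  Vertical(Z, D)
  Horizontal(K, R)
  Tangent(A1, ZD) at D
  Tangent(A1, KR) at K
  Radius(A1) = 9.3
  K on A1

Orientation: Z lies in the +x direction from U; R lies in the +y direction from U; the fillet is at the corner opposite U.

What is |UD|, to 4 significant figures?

55.36

U is at the origin; UZ is horizontal with |UZ| = 41.8 and Z on the +x side, so Z = (41.80, 0.000). UR is vertical with |UR| = 45.6 and R on the +y side, so R = (0.000, 45.60). The virtual corner opposite U is at (41.80, 45.60). A1 meets ZD tangentially, so PD is at right angles to ZD and the tangent condition forces PK to be normal to KR, with radius 9.3, so the center P sits 9.3 in from both sides at P = (32.50, 36.30). That places the tangent points at D = (41.80, 36.30) on ZD and K = (32.50, 45.60) on KR. Then |UD| = |D − U| = 55.36.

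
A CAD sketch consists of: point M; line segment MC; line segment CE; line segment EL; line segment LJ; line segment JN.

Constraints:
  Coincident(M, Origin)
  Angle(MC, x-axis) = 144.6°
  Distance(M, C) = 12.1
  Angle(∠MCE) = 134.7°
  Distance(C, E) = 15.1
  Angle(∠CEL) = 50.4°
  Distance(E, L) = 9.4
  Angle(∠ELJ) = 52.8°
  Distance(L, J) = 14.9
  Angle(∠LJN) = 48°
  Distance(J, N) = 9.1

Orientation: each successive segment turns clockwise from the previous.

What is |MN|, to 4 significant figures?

24.98

∠ELJ = 52.8° gives LJ at -157.5° from the x-axis; with |LJ| = 14.9, J = (-17.95, 11.47). ∠LJN = 48.0° gives JN at 70.50° from the x-axis; with |JN| = 9.1, N = (-14.92, 20.04). Then |MN| = |N − M| = 24.98.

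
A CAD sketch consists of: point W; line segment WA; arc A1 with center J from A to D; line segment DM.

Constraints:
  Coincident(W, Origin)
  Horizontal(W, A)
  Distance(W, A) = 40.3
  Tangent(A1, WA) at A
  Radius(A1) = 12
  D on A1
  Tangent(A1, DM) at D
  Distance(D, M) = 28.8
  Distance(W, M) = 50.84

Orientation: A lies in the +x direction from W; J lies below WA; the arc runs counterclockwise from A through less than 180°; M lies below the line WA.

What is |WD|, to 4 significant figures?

30.97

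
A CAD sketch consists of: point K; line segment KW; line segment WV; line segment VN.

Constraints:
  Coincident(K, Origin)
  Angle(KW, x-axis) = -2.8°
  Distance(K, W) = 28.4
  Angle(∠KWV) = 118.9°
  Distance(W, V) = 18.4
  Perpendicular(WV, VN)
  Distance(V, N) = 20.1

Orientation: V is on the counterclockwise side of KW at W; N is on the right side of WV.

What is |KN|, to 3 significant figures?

55.3

∠KWV = 118.9°, so WV runs at -2.8° + (180° − 118.9°) = 58.3° from the x-axis; with |WV| = 18.4, V = W + 18.4·(cos 58.3°, sin 58.3°) = (38.0, 14.3). WV is perpendicular to VN; with |VN| = 20.1 on the right of WV, N = V + 20.1·(0.851, -0.525) = (55.1, 3.71). Then |KN| = |N − K| = 55.3.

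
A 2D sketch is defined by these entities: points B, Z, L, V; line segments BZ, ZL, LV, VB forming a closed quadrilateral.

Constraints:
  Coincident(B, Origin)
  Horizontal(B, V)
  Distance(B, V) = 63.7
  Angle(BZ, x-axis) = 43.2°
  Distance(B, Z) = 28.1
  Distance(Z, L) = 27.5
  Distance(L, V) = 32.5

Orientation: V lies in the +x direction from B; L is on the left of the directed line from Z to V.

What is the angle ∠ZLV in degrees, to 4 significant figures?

103.8°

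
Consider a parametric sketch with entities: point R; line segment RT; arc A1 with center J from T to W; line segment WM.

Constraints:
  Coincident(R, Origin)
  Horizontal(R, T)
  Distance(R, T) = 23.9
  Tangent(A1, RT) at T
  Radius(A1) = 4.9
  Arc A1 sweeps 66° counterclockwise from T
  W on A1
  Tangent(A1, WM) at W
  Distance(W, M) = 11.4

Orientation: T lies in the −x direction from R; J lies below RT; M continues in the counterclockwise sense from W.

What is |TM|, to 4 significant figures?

16.14

On A1, T sits at bearing 90° from J; a 66° counterclockwise sweep puts W at bearing 156°, so W = J + 4.9·(cos 156°, sin 156°) = (-28.38, -2.907). The tangent condition forces JW to be normal to WM, so WM runs along (−sin 156°, cos 156°); with |WM| = 11.4, M = (-33.01, -13.32). Then |TM| = |M − T| = 16.14.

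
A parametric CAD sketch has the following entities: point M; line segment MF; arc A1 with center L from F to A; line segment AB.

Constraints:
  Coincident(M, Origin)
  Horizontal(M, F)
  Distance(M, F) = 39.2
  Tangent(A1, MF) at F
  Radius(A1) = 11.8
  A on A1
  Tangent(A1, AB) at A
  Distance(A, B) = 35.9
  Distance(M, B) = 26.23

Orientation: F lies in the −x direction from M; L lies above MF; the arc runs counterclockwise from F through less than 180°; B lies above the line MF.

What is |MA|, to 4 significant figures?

31.72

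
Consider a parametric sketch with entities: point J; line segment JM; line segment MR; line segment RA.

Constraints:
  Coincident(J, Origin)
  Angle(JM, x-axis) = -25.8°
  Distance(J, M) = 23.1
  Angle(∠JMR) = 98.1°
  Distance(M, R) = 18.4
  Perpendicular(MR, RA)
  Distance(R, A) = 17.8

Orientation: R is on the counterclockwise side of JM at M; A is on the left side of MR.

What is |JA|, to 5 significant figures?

22.240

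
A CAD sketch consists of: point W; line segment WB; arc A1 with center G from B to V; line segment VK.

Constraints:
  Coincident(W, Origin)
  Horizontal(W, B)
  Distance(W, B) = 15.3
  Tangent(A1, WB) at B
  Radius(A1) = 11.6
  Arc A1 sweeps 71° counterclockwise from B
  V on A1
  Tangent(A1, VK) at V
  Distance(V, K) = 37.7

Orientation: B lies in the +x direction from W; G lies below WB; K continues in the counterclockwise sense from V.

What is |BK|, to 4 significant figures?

49.29

W is at the origin; WB is horizontal with |WB| = 15.3 and B on the +x side, so B = (15.30, 0.000). A1 meets WB tangentially, so GB is at right angles to WB, so G = B + (0, -11.6) = (15.30, -11.60). On A1, B sits at bearing 90° from G; a 71° counterclockwise sweep puts V at bearing 161°, so V = G + 11.6·(cos 161°, sin 161°) = (4.332, -7.823). Since A1 is tangent to VK there, GV ⟂ VK, so VK runs along (−sin 161°, cos 161°); with |VK| = 37.7, K = (-7.942, -43.47). Then |BK| = |K − B| = 49.29.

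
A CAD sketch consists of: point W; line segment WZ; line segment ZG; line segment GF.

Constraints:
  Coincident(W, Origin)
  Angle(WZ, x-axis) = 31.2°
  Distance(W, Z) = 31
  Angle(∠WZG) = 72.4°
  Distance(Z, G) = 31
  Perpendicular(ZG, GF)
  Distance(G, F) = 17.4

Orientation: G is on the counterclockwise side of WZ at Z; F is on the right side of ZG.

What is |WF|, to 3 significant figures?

51.7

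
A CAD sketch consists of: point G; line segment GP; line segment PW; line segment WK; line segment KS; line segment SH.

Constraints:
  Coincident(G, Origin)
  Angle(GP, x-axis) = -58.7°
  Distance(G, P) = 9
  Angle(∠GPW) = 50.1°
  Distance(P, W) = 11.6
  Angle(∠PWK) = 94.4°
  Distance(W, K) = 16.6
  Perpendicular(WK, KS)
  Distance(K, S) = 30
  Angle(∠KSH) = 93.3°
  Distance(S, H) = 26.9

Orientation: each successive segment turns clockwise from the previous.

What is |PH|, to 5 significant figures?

22.068

G is at the origin; GP runs at -58.7° with length 9.0, so P = (4.6757, -7.6901). ∠GPW = 50.1° gives PW at 171.40° from the x-axis; with |PW| = 11.6, W = (-6.7939, -5.9555). ∠PWK = 94.4° gives WK at 85.800° from the x-axis; with |WK| = 16.6, K = (-5.5781, 10.600). WK is perpendicular to KS, so KS runs at -4.2000°; with |KS| = 30.0, S = (24.341, 8.4028). ∠KSH = 93.3° gives SH at -90.900° from the x-axis; with |SH| = 26.9, H = (23.919, -18.494). Then |PH| = |H − P| = 22.068.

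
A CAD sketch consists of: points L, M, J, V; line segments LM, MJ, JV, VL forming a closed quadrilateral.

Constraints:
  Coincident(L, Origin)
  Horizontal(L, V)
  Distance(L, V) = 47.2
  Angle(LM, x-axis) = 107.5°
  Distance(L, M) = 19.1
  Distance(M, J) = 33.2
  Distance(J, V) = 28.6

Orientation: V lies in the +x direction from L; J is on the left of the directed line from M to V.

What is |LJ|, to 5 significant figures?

34.262

Checks: |MJ| = 33.20 ✓; |JV| = 28.60 ✓.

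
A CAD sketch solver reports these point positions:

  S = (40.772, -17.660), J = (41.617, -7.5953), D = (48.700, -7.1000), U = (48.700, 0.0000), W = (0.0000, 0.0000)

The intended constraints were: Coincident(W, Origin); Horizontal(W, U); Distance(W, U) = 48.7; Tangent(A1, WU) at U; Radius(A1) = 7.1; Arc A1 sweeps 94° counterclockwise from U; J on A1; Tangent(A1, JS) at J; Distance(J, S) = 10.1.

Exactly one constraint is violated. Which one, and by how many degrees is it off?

Tangent(A1, JS) at J — off by 8.80°.

W = (0.00, 0.00) ✓; W.y = 0.00, U.y = 0.00 ✓; |WU| = 48.70 ✓; ∠(DU, UW) = 90.00° ✓; |DU| = 7.100 ✓; bearing(D→J) − bearing(D→U) = 94.00° ✓; |DJ| = 7.100 ✓; ∠(DJ, JS) = 98.80° ✗; |JS| = 10.10 ✓.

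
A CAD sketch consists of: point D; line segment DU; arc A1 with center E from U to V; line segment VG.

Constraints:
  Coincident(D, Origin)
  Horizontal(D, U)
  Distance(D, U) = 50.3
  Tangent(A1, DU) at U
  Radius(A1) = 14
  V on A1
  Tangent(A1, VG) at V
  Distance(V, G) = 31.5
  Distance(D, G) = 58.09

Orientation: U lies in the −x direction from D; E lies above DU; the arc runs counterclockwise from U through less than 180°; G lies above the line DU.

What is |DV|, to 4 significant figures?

38.89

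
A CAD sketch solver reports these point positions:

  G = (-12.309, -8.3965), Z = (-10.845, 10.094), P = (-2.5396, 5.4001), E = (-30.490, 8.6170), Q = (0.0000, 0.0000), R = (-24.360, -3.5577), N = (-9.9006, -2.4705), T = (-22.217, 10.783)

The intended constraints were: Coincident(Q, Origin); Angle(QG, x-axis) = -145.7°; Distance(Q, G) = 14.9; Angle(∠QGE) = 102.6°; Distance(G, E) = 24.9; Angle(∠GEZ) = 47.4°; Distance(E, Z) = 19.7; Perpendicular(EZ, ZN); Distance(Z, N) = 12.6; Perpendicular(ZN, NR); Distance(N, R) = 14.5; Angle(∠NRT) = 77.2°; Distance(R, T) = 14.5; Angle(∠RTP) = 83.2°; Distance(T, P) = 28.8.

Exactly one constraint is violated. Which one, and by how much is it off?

Distance(T, P) = 28.8 — off by 8.40.

Q = (0.00, 0.00) ✓; QG at -145.7° ✓; |QG| = 14.90 ✓; ∠QGE = 102.6° ✓; |GE| = 24.90 ✓; ∠GEZ = 47.40° ✓; |EZ| = 19.70 ✓; ∠(EZ, ZN) = 90.00° ✓; |ZN| = 12.60 ✓; ∠(ZN, NR) = 90.00° ✓; |NR| = 14.50 ✓; ∠NRT = 77.20° ✓; |RT| = 14.50 ✓; ∠RTP = 83.20° ✓; |TP| = 20.40 ✗.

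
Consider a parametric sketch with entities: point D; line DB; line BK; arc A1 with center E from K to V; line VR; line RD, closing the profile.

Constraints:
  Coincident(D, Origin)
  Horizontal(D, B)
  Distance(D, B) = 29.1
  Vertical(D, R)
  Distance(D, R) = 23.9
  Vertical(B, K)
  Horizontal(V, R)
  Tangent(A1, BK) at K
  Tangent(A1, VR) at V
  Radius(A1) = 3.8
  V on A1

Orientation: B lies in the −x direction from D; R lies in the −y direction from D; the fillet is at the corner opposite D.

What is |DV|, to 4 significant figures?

34.80

D is at the origin; D and B share the same y with |DB| = 29.1 and B on the −x side, so B = (-29.10, 0.000). DR is vertical with |DR| = 23.9 and R on the −y side, so R = (0.000, -23.90). The virtual corner opposite D is at (-29.10, -23.90). Since A1 is tangent to BK there, EK ⟂ BK and A1 meets VR tangentially, so EV is at right angles to VR, with radius 3.8, so the center E sits 3.8 in from both sides at E = (-25.30, -20.10). That places the tangent points at K = (-29.10, -20.10) on BK and V = (-25.30, -23.90) on VR. Then |DV| = |V − D| = 34.80.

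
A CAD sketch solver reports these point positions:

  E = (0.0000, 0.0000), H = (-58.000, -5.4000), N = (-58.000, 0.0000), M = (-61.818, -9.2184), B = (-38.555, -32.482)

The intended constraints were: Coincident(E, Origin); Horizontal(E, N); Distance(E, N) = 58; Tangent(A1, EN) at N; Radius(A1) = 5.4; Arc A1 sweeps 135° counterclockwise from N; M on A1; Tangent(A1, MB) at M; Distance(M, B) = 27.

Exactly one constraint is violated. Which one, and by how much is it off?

Distance(M, B) = 27 — off by 5.90.

E = (0.00, 0.00) ✓; E.y = 0.00, N.y = 0.00 ✓; |EN| = 58.00 ✓; ∠(HN, NE) = 90.00° ✓; |HN| = 5.400 ✓; bearing(H→M) − bearing(H→N) = 135.0° ✓; |HM| = 5.400 ✓; ∠(HM, MB) = 90.00° ✓; |MB| = 32.90 ✗.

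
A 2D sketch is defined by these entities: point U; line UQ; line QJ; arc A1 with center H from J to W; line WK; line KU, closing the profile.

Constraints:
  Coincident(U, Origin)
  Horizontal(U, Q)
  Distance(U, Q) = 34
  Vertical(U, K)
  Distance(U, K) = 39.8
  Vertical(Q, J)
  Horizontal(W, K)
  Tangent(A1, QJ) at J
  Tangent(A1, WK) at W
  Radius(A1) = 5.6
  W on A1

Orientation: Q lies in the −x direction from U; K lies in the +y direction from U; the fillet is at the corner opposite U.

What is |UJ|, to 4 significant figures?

48.22

The virtual corner opposite U is at (-34.00, 39.80). The tangent condition forces HJ to be normal to QJ and the tangent condition forces HW to be normal to WK, with radius 5.6, so the center H sits 5.6 in from both sides at H = (-28.40, 34.20). That places the tangent points at J = (-34.00, 34.20) on QJ and W = (-28.40, 39.80) on WK. Then |UJ| = |J − U| = 48.22.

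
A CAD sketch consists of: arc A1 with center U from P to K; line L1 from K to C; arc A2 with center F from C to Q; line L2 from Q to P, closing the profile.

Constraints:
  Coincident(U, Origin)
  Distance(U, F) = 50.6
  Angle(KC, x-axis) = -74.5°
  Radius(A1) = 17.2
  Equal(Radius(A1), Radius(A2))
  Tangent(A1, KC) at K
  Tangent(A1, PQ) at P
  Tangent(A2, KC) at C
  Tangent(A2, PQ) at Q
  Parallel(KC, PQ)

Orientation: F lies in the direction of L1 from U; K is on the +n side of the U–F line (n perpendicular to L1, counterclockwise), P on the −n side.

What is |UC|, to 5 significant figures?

53.443

The slot axis is L1's direction at -74.5°, so u = (cos -74.5°, sin -74.5°) = (0.26724, -0.96363) and n = (−sin -74.5°, cos -74.5°) = (0.96363, 0.26724). U is at the origin and F lies 50.6 along u from U, so F = 50.6·u = (13.522, -48.760). Tangency of A1 to both parallel lines with radius 17.2 puts K and P at U ± 17.2·n: K = (16.574, 4.5965), P = (-16.574, -4.5965). Equal radii place C and Q the same way about F: C = F + 17.2·n = (30.097, -44.163), Q = F − 17.2·n = (-3.0522, -53.356). Then |UC| = |C − U| = 53.443.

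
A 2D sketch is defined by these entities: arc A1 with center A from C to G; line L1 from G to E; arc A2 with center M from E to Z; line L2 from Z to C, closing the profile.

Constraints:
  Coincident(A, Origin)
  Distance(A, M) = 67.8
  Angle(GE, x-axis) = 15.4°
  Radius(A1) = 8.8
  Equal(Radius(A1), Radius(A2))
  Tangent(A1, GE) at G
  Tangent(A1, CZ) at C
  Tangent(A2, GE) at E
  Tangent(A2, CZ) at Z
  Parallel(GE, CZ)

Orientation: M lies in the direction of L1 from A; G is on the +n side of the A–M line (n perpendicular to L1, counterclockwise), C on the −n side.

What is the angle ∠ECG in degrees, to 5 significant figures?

75.448°

Tangency of A1 to both parallel lines with radius 8.8 puts G and C at A ± 8.8·n: G = (-2.3369, 8.4840), C = (2.3369, -8.4840). Equal radii place E and Z the same way about M: E = M + 8.8·n = (63.029, 26.489), Z = M − 8.8·n = (67.703, 9.5207). Then cos ∠ECG = CE·CG / (|CE||CG|), giving 75.448°.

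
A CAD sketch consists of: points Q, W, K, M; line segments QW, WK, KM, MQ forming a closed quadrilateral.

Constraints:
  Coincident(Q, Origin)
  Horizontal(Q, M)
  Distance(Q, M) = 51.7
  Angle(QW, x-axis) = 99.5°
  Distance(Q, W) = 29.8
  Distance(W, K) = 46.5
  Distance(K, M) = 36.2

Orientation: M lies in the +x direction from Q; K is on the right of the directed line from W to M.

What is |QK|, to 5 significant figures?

20.777

Checks: |WK| = 46.50 ✓; |KM| = 36.20 ✓.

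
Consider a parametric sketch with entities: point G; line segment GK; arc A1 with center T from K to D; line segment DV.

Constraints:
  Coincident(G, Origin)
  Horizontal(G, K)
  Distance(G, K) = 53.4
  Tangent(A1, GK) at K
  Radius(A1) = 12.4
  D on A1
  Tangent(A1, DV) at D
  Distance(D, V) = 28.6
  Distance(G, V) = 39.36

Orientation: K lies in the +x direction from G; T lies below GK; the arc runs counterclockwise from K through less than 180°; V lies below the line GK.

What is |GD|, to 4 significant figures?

43.55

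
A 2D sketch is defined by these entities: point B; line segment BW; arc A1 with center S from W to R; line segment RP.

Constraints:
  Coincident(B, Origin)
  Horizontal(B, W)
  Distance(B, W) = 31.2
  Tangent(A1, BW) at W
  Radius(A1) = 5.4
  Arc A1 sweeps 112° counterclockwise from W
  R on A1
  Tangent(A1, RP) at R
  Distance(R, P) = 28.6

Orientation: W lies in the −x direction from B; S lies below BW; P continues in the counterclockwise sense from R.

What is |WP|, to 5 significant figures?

34.417

B is at the origin; B and W share the same y with |BW| = 31.2 and W on the −x side, so W = (-31.200, 0.0000). A1 meets BW tangentially, so SW is at right angles to BW, so S = W + (0, -5.4) = (-31.200, -5.4000). On A1, W sits at bearing 90° from S; a 112° counterclockwise sweep puts R at bearing 202°, so R = S + 5.4·(cos 202°, sin 202°) = (-36.207, -7.4229). Since A1 is tangent to RP there, SR ⟂ RP, so RP runs along (−sin 202°, cos 202°); with |RP| = 28.6, P = (-25.493, -33.940). Then |WP| = |P − W| = 34.417.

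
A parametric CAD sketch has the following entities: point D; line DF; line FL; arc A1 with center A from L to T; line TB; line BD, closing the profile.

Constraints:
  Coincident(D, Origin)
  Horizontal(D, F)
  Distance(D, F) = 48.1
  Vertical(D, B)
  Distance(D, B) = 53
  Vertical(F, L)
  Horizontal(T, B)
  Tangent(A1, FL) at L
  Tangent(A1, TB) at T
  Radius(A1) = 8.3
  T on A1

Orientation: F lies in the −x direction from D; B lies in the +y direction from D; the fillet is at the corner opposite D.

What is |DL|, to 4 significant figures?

65.66

D is at the origin; D and F share the same y with |DF| = 48.1 and F on the −x side, so F = (-48.10, 0.000). D and B share the same x with |DB| = 53.0 and B on the +y side, so B = (0.000, 53.00). The virtual corner opposite D is at (-48.10, 53.00). A1 meets FL tangentially, so AL is at right angles to FL and the tangent condition forces AT to be normal to TB, with radius 8.3, so the center A sits 8.3 in from both sides at A = (-39.80, 44.70). That places the tangent points at L = (-48.10, 44.70) on FL and T = (-39.80, 53.00) on TB. Then |DL| = |L − D| = 65.66.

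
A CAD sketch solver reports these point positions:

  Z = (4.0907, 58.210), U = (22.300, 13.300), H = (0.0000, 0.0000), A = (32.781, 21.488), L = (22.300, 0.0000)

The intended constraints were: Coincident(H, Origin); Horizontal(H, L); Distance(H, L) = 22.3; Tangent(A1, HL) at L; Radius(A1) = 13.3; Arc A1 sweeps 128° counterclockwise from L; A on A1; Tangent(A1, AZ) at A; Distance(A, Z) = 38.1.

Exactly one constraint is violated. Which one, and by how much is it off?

Distance(A, Z) = 38.1 — off by 8.50.

H = (0.00, 0.00) ✓; H.y = 0.00, L.y = 0.00 ✓; |HL| = 22.30 ✓; ∠(UL, LH) = 90.00° ✓; |UL| = 13.30 ✓; bearing(U→A) − bearing(U→L) = 128.0° ✓; |UA| = 13.30 ✓; ∠(UA, AZ) = 90.00° ✓; |AZ| = 46.60 ✗.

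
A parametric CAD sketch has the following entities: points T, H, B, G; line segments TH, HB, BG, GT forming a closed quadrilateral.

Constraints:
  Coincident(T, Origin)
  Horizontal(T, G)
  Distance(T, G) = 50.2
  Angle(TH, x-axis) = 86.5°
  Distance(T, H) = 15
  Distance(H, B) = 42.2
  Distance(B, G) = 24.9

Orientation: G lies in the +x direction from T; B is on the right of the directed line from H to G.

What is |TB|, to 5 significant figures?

34.021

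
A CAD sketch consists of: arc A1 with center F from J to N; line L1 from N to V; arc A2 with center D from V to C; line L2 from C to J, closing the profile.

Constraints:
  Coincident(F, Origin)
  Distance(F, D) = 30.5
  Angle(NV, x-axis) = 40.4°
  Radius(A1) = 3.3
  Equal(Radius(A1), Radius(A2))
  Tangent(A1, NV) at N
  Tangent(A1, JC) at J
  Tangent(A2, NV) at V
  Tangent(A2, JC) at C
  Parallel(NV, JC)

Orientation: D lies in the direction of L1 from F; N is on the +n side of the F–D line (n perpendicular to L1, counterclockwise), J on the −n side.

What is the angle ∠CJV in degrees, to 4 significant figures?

12.21°

The slot axis is L1's direction at 40.4°, so u = (cos 40.4°, sin 40.4°) = (0.7615, 0.6481) and n = (−sin 40.4°, cos 40.4°) = (-0.6481, 0.7615). F is at the origin and D lies 30.5 along u from F, so D = 30.5·u = (23.23, 19.77). Tangency of A1 to both parallel lines with radius 3.3 puts N and J at F ± 3.3·n: N = (-2.139, 2.513), J = (2.139, -2.513). Equal radii place V and C the same way about D: V = D + 3.3·n = (21.09, 22.28), C = D − 3.3·n = (25.37, 17.25). Then cos ∠CJV = JC·JV / (|JC||JV|), giving 12.21°.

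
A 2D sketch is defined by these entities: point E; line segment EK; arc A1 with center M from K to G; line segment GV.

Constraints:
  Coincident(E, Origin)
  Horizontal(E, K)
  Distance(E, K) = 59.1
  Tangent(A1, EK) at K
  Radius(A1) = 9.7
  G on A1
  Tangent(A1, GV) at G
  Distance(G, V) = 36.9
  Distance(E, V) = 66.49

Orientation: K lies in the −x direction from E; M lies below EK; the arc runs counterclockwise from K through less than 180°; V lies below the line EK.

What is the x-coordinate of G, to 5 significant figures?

-67.338

Checks: |MG| = 9.700 ✓; ∠(MG, GV) = 90.00° ✓; |GV| = 36.90 ✓; |EV| = 66.49 ✓.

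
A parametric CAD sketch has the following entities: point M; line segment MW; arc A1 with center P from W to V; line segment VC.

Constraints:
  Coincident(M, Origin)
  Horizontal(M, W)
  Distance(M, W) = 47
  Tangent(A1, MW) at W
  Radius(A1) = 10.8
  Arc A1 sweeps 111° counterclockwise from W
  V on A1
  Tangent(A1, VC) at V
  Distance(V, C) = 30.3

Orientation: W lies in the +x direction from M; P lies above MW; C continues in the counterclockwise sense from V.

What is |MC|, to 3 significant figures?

63.1

M is at the origin; MW is horizontal with |MW| = 47.0 and W on the +x side, so W = (47.0, 0.00). Since A1 is tangent to MW there, PW ⟂ MW, so P = W + (0, 10.8) = (47.0, 10.8). On A1, W sits at bearing -90° from P; a 111° counterclockwise sweep puts V at bearing 21°, so V = P + 10.8·(cos 21°, sin 21°) = (57.1, 14.7). The tangent condition forces PV to be normal to VC, so VC runs along (−sin 21°, cos 21°); with |VC| = 30.3, C = (46.2, 43.0). Then |MC| = |C − M| = 63.1.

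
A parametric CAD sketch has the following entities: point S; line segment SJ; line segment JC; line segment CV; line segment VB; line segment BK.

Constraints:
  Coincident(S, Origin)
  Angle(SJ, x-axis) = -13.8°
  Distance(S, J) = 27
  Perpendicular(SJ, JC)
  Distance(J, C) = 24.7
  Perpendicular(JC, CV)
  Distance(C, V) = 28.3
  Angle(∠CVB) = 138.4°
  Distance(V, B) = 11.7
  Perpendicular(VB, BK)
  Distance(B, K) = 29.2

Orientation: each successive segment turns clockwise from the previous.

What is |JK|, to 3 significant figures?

18.3

S is at the origin; SJ runs at -13.8° with length 27.0, so J = (26.2, -6.44). SJ is perpendicular to JC, so JC runs at -104°; with |JC| = 24.7, C = (20.3, -30.4). JC is perpendicular to CV, so CV runs at 166°; with |CV| = 28.3, V = (-7.15, -23.7). ∠CVB = 138.4° gives VB at 125° from the x-axis; with |VB| = 11.7, B = (-13.8, -14.0). The perpendicularity gives BK at right angles to VB, so BK runs at 34.6°; with |BK| = 29.2, K = (10.2, 2.53). Then |JK| = |K − J| = 18.3.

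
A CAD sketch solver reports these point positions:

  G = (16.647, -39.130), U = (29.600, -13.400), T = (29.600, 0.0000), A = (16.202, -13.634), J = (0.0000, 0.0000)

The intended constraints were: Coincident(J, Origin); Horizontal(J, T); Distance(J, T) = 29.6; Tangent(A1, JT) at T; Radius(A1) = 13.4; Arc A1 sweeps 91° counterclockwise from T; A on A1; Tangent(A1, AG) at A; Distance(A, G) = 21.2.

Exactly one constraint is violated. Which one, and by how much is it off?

Distance(A, G) = 21.2 — off by 4.30.

J = (0.00, 0.00) ✓; J.y = 0.00, T.y = 0.00 ✓; |JT| = 29.60 ✓; ∠(UT, TJ) = 90.00° ✓; |UT| = 13.40 ✓; bearing(U→A) − bearing(U→T) = 91.00° ✓; |UA| = 13.40 ✓; ∠(UA, AG) = 90.00° ✓; |AG| = 25.50 ✗.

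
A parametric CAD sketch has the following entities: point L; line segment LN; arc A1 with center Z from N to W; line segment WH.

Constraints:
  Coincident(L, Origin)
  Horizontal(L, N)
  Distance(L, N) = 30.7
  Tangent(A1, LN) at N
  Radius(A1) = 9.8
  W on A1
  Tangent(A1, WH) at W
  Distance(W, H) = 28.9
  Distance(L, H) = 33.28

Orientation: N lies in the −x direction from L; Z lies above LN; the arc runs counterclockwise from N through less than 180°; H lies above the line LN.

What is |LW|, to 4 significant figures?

22.54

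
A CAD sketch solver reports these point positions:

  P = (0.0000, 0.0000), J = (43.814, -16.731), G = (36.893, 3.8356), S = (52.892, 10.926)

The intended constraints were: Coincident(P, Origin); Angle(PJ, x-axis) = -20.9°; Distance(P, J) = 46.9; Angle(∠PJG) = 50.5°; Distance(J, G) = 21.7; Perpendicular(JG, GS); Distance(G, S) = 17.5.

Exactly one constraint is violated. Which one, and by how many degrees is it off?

Perpendicular(JG, GS) — off by 5.30°.

P = (0.00, 0.00) ✓; PJ at -20.90° ✓; |PJ| = 46.90 ✓; ∠PJG = 50.50° ✓; |JG| = 21.70 ✓; ∠(JG, GS) = 84.70° ✗; |GS| = 17.50 ✓.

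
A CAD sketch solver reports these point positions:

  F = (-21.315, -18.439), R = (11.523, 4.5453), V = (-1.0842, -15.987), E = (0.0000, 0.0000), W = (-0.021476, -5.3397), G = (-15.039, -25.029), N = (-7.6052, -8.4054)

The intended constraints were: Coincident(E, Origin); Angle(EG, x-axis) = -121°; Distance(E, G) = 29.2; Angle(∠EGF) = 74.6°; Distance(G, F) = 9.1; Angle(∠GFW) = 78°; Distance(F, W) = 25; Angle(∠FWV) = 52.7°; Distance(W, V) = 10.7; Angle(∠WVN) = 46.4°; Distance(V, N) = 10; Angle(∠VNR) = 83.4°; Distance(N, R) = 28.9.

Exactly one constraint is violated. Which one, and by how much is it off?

Distance(N, R) = 28.9 — off by 5.80.

E = (0.00, 0.00) ✓; EG at -121.0° ✓; |EG| = 29.20 ✓; ∠EGF = 74.60° ✓; |GF| = 9.100 ✓; ∠GFW = 78.00° ✓; |FW| = 25.00 ✓; ∠FWV = 52.70° ✓; |WV| = 10.70 ✓; ∠WVN = 46.40° ✓; |VN| = 10.00 ✓; ∠VNR = 83.40° ✓; |NR| = 23.10 ✗.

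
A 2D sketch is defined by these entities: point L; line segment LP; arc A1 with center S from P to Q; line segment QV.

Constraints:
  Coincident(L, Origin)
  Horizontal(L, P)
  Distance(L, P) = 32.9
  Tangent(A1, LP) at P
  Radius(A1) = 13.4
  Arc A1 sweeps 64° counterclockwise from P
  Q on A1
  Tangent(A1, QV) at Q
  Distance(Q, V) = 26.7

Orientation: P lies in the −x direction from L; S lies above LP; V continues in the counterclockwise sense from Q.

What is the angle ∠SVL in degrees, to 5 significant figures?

68.839°

L is at the origin; LP is horizontal with |LP| = 32.9 and P on the −x side, so P = (-32.900, 0.0000). Since A1 is tangent to LP there, SP ⟂ LP, so S = P + (0, 13.4) = (-32.900, 13.400). On A1, P sits at bearing -90° from S; a 64° counterclockwise sweep puts Q at bearing -26°, so Q = S + 13.4·(cos -26°, sin -26°) = (-20.856, 7.5258). A1 meets QV tangentially, so SQ is at right angles to QV, so QV runs along (−sin -26°, cos -26°); with |QV| = 26.7, V = (-9.1517, 31.524). Then cos ∠SVL = VS·VL / (|VS||VL|), giving 68.839°.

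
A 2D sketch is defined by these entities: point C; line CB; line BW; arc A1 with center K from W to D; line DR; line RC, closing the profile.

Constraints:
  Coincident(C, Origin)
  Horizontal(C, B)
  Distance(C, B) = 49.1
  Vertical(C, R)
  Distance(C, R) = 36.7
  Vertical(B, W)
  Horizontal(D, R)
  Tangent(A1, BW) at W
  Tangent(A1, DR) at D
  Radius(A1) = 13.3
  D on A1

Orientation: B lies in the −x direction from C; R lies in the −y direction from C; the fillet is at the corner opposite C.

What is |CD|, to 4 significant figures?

51.27

C is at the origin; C and B share the same y with |CB| = 49.1 and B on the −x side, so B = (-49.10, 0.000). C and R share the same x with |CR| = 36.7 and R on the −y side, so R = (0.000, -36.70). The virtual corner opposite C is at (-49.10, -36.70). Tangency of A1 to BW means the radius KW is perpendicular to BW and since A1 is tangent to DR there, KD ⟂ DR, with radius 13.3, so the center K sits 13.3 in from both sides at K = (-35.80, -23.40). That places the tangent points at W = (-49.10, -23.40) on BW and D = (-35.80, -36.70) on DR. Then |CD| = |D − C| = 51.27.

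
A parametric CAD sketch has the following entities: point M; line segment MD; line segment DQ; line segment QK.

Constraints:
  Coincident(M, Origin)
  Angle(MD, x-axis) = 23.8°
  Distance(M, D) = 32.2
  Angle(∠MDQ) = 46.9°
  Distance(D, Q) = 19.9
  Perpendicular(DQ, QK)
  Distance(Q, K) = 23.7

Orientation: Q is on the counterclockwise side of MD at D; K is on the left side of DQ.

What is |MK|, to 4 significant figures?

2.110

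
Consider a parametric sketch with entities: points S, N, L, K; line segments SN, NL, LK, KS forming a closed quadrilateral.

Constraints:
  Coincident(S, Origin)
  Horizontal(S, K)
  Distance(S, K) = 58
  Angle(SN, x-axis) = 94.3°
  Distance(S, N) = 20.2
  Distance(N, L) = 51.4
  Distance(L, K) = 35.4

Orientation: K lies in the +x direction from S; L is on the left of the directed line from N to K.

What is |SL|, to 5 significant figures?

58.792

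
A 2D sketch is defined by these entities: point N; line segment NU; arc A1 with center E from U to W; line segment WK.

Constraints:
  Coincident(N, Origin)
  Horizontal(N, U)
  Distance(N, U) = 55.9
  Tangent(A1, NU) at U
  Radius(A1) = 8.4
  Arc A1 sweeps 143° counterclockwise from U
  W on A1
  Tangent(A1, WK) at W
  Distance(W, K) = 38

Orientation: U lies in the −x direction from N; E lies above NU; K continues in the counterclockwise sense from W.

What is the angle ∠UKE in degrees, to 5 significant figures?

6.8716°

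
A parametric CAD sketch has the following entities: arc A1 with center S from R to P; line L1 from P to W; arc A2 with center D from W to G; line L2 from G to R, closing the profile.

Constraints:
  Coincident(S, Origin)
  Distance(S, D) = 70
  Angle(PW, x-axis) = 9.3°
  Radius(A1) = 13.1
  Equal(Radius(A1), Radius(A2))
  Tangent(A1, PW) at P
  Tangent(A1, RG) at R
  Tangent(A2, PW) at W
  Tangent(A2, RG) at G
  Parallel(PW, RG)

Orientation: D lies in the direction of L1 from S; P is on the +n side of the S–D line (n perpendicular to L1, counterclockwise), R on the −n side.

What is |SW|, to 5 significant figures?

71.215

Tangency of A1 to both parallel lines with radius 13.1 puts P and R at S ± 13.1·n: P = (-2.1170, 12.928), R = (2.1170, -12.928). Equal radii place W and G the same way about D: W = D + 13.1·n = (66.963, 24.240), G = D − 13.1·n = (71.197, -1.6155). Then |SW| = |W − S| = 71.215.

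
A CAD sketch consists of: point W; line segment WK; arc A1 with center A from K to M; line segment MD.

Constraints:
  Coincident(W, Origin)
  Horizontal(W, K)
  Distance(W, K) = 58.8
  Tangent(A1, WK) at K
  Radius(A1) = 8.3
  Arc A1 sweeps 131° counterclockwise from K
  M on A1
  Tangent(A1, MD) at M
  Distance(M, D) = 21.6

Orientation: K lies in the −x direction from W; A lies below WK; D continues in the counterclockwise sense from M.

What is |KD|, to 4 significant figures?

31.07

W is at the origin; WK is horizontal with |WK| = 58.8 and K on the −x side, so K = (-58.80, 0.000). A1 meets WK tangentially, so AK is at right angles to WK, so A = K + (0, -8.3) = (-58.80, -8.300). On A1, K sits at bearing 90° from A; a 131° counterclockwise sweep puts M at bearing 221°, so M = A + 8.3·(cos 221°, sin 221°) = (-65.06, -13.75). Tangency of A1 to MD means the radius AM is perpendicular to MD, so MD runs along (−sin 221°, cos 221°); with |MD| = 21.6, D = (-50.89, -30.05). Then |KD| = |D − K| = 31.07.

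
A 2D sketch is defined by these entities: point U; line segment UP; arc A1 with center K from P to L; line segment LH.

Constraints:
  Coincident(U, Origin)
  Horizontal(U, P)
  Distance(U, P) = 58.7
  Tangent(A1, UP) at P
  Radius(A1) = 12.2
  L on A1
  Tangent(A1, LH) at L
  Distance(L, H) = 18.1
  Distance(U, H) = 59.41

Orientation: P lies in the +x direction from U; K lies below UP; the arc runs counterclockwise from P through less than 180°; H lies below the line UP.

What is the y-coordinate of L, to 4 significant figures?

-14.38

Checks: U.y = 0.00, P.y = 0.00 ✓; |KL| = 12.20 ✓; ∠(KL, LH) = 90.00° ✓; |LH| = 18.10 ✓; |UH| = 59.41 ✓.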